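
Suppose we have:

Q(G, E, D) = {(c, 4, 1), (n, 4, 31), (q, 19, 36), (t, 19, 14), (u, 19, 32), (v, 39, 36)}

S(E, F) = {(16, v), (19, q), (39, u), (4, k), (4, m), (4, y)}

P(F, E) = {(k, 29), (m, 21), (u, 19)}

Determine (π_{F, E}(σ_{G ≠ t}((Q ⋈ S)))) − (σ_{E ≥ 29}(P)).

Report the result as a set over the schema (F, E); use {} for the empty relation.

{(k, 4), (m, 4), (q, 19), (u, 39), (y, 4)}

Q ⋈ S (natural join on E): {(c, 4, 1, k), (c, 4, 1, m), (c, 4, 1, y), (n, 4, 31, k), (n, 4, 31, m), (n, 4, 31, y), (q, 19, 36, q), (t, 19, 14, q), (u, 19, 32, q), (v, 39, 36, u)}
σ[G ≠ t]: keep tuples satisfying G ≠ t → {(c, 4, 1, k), (c, 4, 1, m), (c, 4, 1, y), (n, 4, 31, k), (n, 4, 31, m), (n, 4, 31, y), (q, 19, 36, q), (u, 19, 32, q), (v, 39, 36, u)}
π_{F, E} gives {(k, 4), (m, 4), (q, 19), (u, 39), (y, 4)} (4 duplicate(s) eliminated).
σ[E ≥ 29]: keep tuples satisfying E ≥ 29 → {(k, 29)}
Set difference of the two operands is {(k, 4), (m, 4), (q, 19), (u, 39), (y, 4)}.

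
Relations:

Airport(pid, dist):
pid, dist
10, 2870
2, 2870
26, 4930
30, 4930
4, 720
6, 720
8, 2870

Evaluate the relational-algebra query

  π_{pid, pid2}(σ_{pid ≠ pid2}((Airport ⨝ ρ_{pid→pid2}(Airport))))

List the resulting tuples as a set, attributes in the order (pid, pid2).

ρ[pid→pid2]: schema becomes (pid2, dist); tuples unchanged.
Airport ⋈ ρ_{pid→pid2}(Airport) (natural join on dist): {(10, 2870, 10), (10, 2870, 2), (10, 2870, 8), (2, 2870, 10), (2, 2870, 2), (2, 2870, 8), (26, 4930, 26), (26, 4930, 30), (30, 4930, 26), (30, 4930, 30), (4, 720, 4), (4, 720, 6), (6, 720, 4), (6, 720, 6), (8, 2870, 10), (8, 2870, 2), (8, 2870, 8)}
Selection pid ≠ pid2: {(10, 2870, 2), (10, 2870, 8), (2, 2870, 10), (2, 2870, 8), (26, 4930, 30), (30, 4930, 26), (4, 720, 6), (6, 720, 4), (8, 2870, 10), (8, 2870, 2)}
π[pid, pid2]: project onto (pid, pid2) → {(10, 2), (10, 8), (2, 10), (2, 8), (26, 30), (30, 26), (4, 6), (6, 4), (8, 10), (8, 2)}

{(10, 2), (10, 8), (2, 10), (2, 8), (26, 30), (30, 26), (4, 6), (6, 4), (8, 10), (8, 2)}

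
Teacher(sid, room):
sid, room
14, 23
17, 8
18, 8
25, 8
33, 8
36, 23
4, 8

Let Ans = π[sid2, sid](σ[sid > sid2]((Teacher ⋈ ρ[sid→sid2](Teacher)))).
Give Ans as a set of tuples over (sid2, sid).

{(14, 36), (17, 18), (17, 25), (17, 33), (18, 25), (18, 33), (25, 33), (4, 17), (4, 18), (4, 25), (4, 33)}

ρ[sid→sid2]: schema becomes (sid2, room); tuples unchanged.
Teacher ⋈ ρ[sid→sid2](Teacher) (natural join on room): {(14, 23, 14), (14, 23, 36), (17, 8, 17), (17, 8, 18), (17, 8, 25), (17, 8, 33), (17, 8, 4), (18, 8, 17), (18, 8, 18), (18, 8, 25), (18, 8, 33), (18, 8, 4), (25, 8, 17), (25, 8, 18), (25, 8, 25), (25, 8, 33), (25, 8, 4), (33, 8, 17), (33, 8, 18), (33, 8, 25), (33, 8, 33), (33, 8, 4), (36, 23, 14), (36, 23, 36), (4, 8, 17), (4, 8, 18), (4, 8, 25), (4, 8, 33), (4, 8, 4)}
σ[sid > sid2]: keep tuples satisfying sid > sid2 → {(17, 8, 4), (18, 8, 17), (18, 8, 4), (25, 8, 17), (25, 8, 18), (25, 8, 4), (33, 8, 17), (33, 8, 18), (33, 8, 25), (33, 8, 4), (36, 23, 14)}
Projecting to sid2, sid: {(14, 36), (17, 18), (17, 25), (17, 33), (18, 25), (18, 33), (25, 33), (4, 17), (4, 18), (4, 25), (4, 33)}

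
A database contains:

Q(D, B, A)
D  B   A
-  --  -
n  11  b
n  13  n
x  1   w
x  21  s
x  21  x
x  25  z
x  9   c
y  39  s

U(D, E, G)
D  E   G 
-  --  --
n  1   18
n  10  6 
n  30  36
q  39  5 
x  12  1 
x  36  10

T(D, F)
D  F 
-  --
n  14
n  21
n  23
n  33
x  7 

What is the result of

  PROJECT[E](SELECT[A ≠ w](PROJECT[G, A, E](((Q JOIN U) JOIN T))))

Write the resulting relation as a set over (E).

{1, 10, 12, 30, 36}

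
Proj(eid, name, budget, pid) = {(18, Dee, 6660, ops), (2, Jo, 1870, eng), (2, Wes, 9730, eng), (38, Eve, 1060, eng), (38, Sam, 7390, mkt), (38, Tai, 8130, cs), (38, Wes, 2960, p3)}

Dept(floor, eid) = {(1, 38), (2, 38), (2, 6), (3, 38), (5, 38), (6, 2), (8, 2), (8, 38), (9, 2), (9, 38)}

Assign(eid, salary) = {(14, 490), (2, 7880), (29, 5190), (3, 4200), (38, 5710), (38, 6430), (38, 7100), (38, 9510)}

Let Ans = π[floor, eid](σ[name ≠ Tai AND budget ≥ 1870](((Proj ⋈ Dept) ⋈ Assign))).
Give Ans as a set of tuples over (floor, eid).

{(1, 38), (2, 38), (3, 38), (5, 38), (6, 2), (8, 2), (8, 38), (9, 2), (9, 38)}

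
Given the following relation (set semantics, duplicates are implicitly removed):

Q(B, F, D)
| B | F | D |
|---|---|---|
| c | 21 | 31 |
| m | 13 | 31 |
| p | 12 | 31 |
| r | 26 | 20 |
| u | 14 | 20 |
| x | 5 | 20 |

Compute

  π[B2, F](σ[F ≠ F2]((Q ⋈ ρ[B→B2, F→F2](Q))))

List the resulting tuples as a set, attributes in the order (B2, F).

ρ[B→B2, F→F2]: schema becomes (B2, F2, D); tuples unchanged.
Joining Q and ρ[B→B2, F→F2](Q) on D yields {(c, 21, 31, c, 21), (c, 21, 31, m, 13), (c, 21, 31, p, 12), (m, 13, 31, c, 21), (m, 13, 31, m, 13), (m, 13, 31, p, 12), (p, 12, 31, c, 21), (p, 12, 31, m, 13), (p, 12, 31, p, 12), (r, 26, 20, r, 26), (r, 26, 20, u, 14), (r, 26, 20, x, 5), (u, 14, 20, r, 26), (u, 14, 20, u, 14), (u, 14, 20, x, 5), (x, 5, 20, r, 26), (x, 5, 20, u, 14), (x, 5, 20, x, 5)}.
σ[F ≠ F2]: keep tuples satisfying F ≠ F2 → {(c, 21, 31, m, 13), (c, 21, 31, p, 12), (m, 13, 31, c, 21), (m, 13, 31, p, 12), (p, 12, 31, c, 21), (p, 12, 31, m, 13), (r, 26, 20, u, 14), (r, 26, 20, x, 5), (u, 14, 20, r, 26), (u, 14, 20, x, 5), (x, 5, 20, r, 26), (x, 5, 20, u, 14)}
Projecting to B2, F: {(c, 12), (c, 13), (m, 12), (m, 21), (p, 13), (p, 21), (r, 14), (r, 5), (u, 26), (u, 5), (x, 14), (x, 26)}

{(c, 12), (c, 13), (m, 12), (m, 21), (p, 13), (p, 21), (r, 14), (r, 5), (u, 26), (u, 5), (x, 14), (x, 26)}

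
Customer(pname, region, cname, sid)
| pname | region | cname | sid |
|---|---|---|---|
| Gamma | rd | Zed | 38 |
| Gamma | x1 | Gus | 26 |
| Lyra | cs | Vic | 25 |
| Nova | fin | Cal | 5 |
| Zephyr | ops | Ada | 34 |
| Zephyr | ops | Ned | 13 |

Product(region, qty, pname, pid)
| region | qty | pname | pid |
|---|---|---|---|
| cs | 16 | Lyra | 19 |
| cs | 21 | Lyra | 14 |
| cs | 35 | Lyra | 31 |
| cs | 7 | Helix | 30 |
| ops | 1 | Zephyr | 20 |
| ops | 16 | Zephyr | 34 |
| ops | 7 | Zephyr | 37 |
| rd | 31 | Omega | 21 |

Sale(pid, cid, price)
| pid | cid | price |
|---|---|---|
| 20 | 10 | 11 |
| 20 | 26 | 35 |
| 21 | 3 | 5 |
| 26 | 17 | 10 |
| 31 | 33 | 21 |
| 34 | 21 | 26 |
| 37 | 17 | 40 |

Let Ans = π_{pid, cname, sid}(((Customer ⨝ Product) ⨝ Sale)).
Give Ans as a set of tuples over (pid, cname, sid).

{(20, Ada, 34), (20, Ned, 13), (31, Vic, 25), (34, Ada, 34), (34, Ned, 13), (37, Ada, 34), (37, Ned, 13)}

Natural join on pname, region: {(Lyra, cs, Vic, 25, 16, 19), (Lyra, cs, Vic, 25, 21, 14), (Lyra, cs, Vic, 25, 35, 31), (Zephyr, ops, Ada, 34, 1, 20), (Zephyr, ops, Ada, 34, 16, 34), (Zephyr, ops, Ada, 34, 7, 37), (Zephyr, ops, Ned, 13, 1, 20), (Zephyr, ops, Ned, 13, 16, 34), (Zephyr, ops, Ned, 13, 7, 37)}
Natural join on pid: {(Lyra, cs, Vic, 25, 35, 31, 33, 21), (Zephyr, ops, Ada, 34, 1, 20, 10, 11), (Zephyr, ops, Ada, 34, 1, 20, 26, 35), (Zephyr, ops, Ada, 34, 16, 34, 21, 26), (Zephyr, ops, Ada, 34, 7, 37, 17, 40), (Zephyr, ops, Ned, 13, 1, 20, 10, 11), (Zephyr, ops, Ned, 13, 1, 20, 26, 35), (Zephyr, ops, Ned, 13, 16, 34, 21, 26), (Zephyr, ops, Ned, 13, 7, 37, 17, 40)}
π_{pid, cname, sid} gives {(20, Ada, 34), (20, Ned, 13), (31, Vic, 25), (34, Ada, 34), (34, Ned, 13), (37, Ada, 34), (37, Ned, 13)} (2 duplicate(s) eliminated).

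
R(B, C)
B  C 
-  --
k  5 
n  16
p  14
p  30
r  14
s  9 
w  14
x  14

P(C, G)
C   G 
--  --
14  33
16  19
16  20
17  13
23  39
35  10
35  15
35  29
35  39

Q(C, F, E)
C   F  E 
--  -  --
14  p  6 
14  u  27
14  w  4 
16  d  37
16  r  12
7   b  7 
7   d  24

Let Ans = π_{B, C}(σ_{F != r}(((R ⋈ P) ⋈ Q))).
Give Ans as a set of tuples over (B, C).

Joining R and P on C yields {(n, 16, 19), (n, 16, 20), (p, 14, 33), (r, 14, 33), (w, 14, 33), (x, 14, 33)}.
Joining (R ⋈ P) and Q on C yields {(n, 16, 19, d, 37), (n, 16, 19, r, 12), (n, 16, 20, d, 37), (n, 16, 20, r, 12), (p, 14, 33, p, 6), (p, 14, 33, u, 27), (p, 14, 33, w, 4), (r, 14, 33, p, 6), (r, 14, 33, u, 27), (r, 14, 33, w, 4), (w, 14, 33, p, 6), (w, 14, 33, u, 27), (w, 14, 33, w, 4), (x, 14, 33, p, 6), (x, 14, 33, u, 27), (x, 14, 33, w, 4)}.
Apply σ_{F != r}; surviving tuples: {(n, 16, 19, d, 37), (n, 16, 20, d, 37), (p, 14, 33, p, 6), (p, 14, 33, u, 27), (p, 14, 33, w, 4), (r, 14, 33, p, 6), (r, 14, 33, u, 27), (r, 14, 33, w, 4), (w, 14, 33, p, 6), (w, 14, 33, u, 27), (w, 14, 33, w, 4), (x, 14, 33, p, 6), (x, 14, 33, u, 27), (x, 14, 33, w, 4)}
π[B, C]: project onto (B, C) (9 duplicate(s) eliminated) → {(n, 16), (p, 14), (r, 14), (w, 14), (x, 14)}

{(n, 16), (p, 14), (r, 14), (w, 14), (x, 14)}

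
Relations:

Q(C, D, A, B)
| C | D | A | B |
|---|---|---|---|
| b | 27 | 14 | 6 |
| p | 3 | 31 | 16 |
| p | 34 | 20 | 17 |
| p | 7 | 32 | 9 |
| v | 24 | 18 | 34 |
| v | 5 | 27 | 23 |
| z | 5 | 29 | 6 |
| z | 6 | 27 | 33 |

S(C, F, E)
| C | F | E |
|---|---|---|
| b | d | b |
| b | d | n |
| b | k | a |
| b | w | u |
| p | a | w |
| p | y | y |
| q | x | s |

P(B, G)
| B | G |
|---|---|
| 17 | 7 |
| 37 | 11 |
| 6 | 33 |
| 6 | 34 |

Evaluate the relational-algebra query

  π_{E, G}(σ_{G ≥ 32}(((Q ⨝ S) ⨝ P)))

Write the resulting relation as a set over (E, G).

{(a, 33), (a, 34), (b, 33), (b, 34), (n, 33), (n, 34), (u, 33), (u, 34)}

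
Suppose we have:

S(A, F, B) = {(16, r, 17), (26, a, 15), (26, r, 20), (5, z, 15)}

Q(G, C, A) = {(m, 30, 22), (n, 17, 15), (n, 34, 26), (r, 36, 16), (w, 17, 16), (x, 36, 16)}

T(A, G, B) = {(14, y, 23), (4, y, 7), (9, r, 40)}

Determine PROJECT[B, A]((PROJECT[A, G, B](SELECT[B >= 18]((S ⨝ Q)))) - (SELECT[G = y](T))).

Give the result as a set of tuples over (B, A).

S ⋈ Q (natural join on A): {(16, r, 17, r, 36), (16, r, 17, w, 17), (16, r, 17, x, 36), (26, a, 15, n, 34), (26, r, 20, n, 34)}
σ[B >= 18]: keep tuples satisfying B >= 18 → {(26, r, 20, n, 34)}
Keep only column(s) A, G, B: {(26, n, 20)}
σ[G = y]: keep tuples satisfying G = y → {(14, y, 23), (4, y, 7)}
Difference: {(26, n, 20)} with {(14, y, 23), (4, y, 7)} → {(26, n, 20)}
Keep only column(s) B, A: {(20, 26)}

{(20, 26)}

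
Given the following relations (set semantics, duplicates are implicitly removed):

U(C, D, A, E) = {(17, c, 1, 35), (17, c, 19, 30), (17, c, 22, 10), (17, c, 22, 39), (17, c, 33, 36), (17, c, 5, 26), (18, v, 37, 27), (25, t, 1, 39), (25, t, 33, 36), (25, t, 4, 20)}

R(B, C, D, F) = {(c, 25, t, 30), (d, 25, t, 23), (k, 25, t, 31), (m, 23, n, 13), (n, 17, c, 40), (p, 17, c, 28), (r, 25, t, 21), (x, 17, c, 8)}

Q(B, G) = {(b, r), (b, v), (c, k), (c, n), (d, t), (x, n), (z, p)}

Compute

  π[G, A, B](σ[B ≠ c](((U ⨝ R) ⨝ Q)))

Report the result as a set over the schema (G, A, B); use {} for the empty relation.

{(n, 1, x), (n, 19, x), (n, 22, x), (n, 33, x), (n, 5, x), (t, 1, d), (t, 33, d), (t, 4, d)}

Joining U and R on C, D yields {(17, c, 1, 35, n, 40), (17, c, 1, 35, p, 28), (17, c, 1, 35, x, 8), (17, c, 19, 30, n, 40), (17, c, 19, 30, p, 28), (17, c, 19, 30, x, 8), (17, c, 22, 10, n, 40), (17, c, 22, 10, p, 28), (17, c, 22, 10, x, 8), (17, c, 22, 39, n, 40), (17, c, 22, 39, p, 28), (17, c, 22, 39, x, 8), (17, c, 33, 36, n, 40), (17, c, 33, 36, p, 28), (17, c, 33, 36, x, 8), (17, c, 5, 26, n, 40), (17, c, 5, 26, p, 28), (17, c, 5, 26, x, 8), (25, t, 1, 39, c, 30), (25, t, 1, 39, d, 23), (25, t, 1, 39, k, 31), (25, t, 1, 39, r, 21), (25, t, 33, 36, c, 30), (25, t, 33, 36, d, 23), (25, t, 33, 36, k, 31), (25, t, 33, 36, r, 21), (25, t, 4, 20, c, 30), (25, t, 4, 20, d, 23), (25, t, 4, 20, k, 31), (25, t, 4, 20, r, 21)}.
Joining (U ⨝ R) and Q on B yields {(17, c, 1, 35, x, 8, n), (17, c, 19, 30, x, 8, n), (17, c, 22, 10, x, 8, n), (17, c, 22, 39, x, 8, n), (17, c, 33, 36, x, 8, n), (17, c, 5, 26, x, 8, n), (25, t, 1, 39, c, 30, k), (25, t, 1, 39, c, 30, n), (25, t, 1, 39, d, 23, t), (25, t, 33, 36, c, 30, k), (25, t, 33, 36, c, 30, n), (25, t, 33, 36, d, 23, t), (25, t, 4, 20, c, 30, k), (25, t, 4, 20, c, 30, n), (25, t, 4, 20, d, 23, t)}.
Filtering on B ≠ c leaves {(17, c, 1, 35, x, 8, n), (17, c, 19, 30, x, 8, n), (17, c, 22, 10, x, 8, n), (17, c, 22, 39, x, 8, n), (17, c, 33, 36, x, 8, n), (17, c, 5, 26, x, 8, n), (25, t, 1, 39, d, 23, t), (25, t, 33, 36, d, 23, t), (25, t, 4, 20, d, 23, t)}.
Projecting to G, A, B (1 duplicate(s) eliminated): {(n, 1, x), (n, 19, x), (n, 22, x), (n, 33, x), (n, 5, x), (t, 1, d), (t, 33, d), (t, 4, d)}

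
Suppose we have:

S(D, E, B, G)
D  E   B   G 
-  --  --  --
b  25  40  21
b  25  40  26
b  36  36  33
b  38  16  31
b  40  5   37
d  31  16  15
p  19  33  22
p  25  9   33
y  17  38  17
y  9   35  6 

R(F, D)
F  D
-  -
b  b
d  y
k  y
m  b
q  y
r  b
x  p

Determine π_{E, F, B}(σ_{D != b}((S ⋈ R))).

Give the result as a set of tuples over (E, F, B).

Natural join on D: {(b, 25, 40, 21, b), (b, 25, 40, 21, m), (b, 25, 40, 21, r), (b, 25, 40, 26, b), (b, 25, 40, 26, m), (b, 25, 40, 26, r), (b, 36, 36, 33, b), (b, 36, 36, 33, m), (b, 36, 36, 33, r), (b, 38, 16, 31, b), (b, 38, 16, 31, m), (b, 38, 16, 31, r), (b, 40, 5, 37, b), (b, 40, 5, 37, m), (b, 40, 5, 37, r), (p, 19, 33, 22, x), (p, 25, 9, 33, x), (y, 17, 38, 17, d), (y, 17, 38, 17, k), (y, 17, 38, 17, q), (y, 9, 35, 6, d), (y, 9, 35, 6, k), (y, 9, 35, 6, q)}
Selection D != b: {(p, 19, 33, 22, x), (p, 25, 9, 33, x), (y, 17, 38, 17, d), (y, 17, 38, 17, k), (y, 17, 38, 17, q), (y, 9, 35, 6, d), (y, 9, 35, 6, k), (y, 9, 35, 6, q)}
π_{E, F, B} gives {(17, d, 38), (17, k, 38), (17, q, 38), (19, x, 33), (25, x, 9), (9, d, 35), (9, k, 35), (9, q, 35)}.

{(17, d, 38), (17, k, 38), (17, q, 38), (19, x, 33), (25, x, 9), (9, d, 35), (9, k, 35), (9, q, 35)}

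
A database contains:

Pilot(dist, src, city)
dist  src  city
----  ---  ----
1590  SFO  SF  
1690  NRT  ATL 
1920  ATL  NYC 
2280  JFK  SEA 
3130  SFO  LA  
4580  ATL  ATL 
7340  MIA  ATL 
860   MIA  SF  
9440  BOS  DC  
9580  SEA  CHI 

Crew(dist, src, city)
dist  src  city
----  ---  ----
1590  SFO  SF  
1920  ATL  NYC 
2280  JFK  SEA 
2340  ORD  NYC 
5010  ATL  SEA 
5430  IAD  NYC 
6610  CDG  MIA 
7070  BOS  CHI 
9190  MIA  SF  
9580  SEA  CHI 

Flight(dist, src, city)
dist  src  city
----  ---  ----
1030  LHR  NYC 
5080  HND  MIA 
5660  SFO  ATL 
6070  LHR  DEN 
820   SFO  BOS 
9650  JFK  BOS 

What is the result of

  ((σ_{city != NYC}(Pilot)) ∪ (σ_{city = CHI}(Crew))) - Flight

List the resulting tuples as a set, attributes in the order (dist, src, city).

Filtering on city != NYC leaves {(1590, SFO, SF), (1690, NRT, ATL), (2280, JFK, SEA), (3130, SFO, LA), (4580, ATL, ATL), (7340, MIA, ATL), (860, MIA, SF), (9440, BOS, DC), (9580, SEA, CHI)}.
Filtering on city = CHI leaves {(7070, BOS, CHI), (9580, SEA, CHI)}.
Set union of the two operands is {(1590, SFO, SF), (1690, NRT, ATL), (2280, JFK, SEA), (3130, SFO, LA), (4580, ATL, ATL), (7070, BOS, CHI), (7340, MIA, ATL), (860, MIA, SF), (9440, BOS, DC), (9580, SEA, CHI)}.
Set difference of the two operands is {(1590, SFO, SF), (1690, NRT, ATL), (2280, JFK, SEA), (3130, SFO, LA), (4580, ATL, ATL), (7070, BOS, CHI), (7340, MIA, ATL), (860, MIA, SF), (9440, BOS, DC), (9580, SEA, CHI)}.

{(1590, SFO, SF), (1690, NRT, ATL), (2280, JFK, SEA), (3130, SFO, LA), (4580, ATL, ATL), (7070, BOS, CHI), (7340, MIA, ATL), (860, MIA, SF), (9440, BOS, DC), (9580, SEA, CHI)}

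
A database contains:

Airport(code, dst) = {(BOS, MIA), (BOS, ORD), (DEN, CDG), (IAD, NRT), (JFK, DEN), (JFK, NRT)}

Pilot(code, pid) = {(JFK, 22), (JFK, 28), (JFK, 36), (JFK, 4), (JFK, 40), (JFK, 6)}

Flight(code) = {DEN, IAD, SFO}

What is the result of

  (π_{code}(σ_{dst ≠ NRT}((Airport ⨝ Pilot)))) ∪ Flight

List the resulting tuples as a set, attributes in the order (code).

Natural join on code: {(JFK, DEN, 22), (JFK, DEN, 28), (JFK, DEN, 36), (JFK, DEN, 4), (JFK, DEN, 40), (JFK, DEN, 6), (JFK, NRT, 22), (JFK, NRT, 28), (JFK, NRT, 36), (JFK, NRT, 4), (JFK, NRT, 40), (JFK, NRT, 6)}
Filtering on dst ≠ NRT leaves {(JFK, DEN, 22), (JFK, DEN, 28), (JFK, DEN, 36), (JFK, DEN, 4), (JFK, DEN, 40), (JFK, DEN, 6)}.
π[code]: project onto (code) (5 duplicate(s) eliminated) → {JFK}
Taking the union: {DEN, IAD, JFK, SFO}

{DEN, IAD, JFK, SFO}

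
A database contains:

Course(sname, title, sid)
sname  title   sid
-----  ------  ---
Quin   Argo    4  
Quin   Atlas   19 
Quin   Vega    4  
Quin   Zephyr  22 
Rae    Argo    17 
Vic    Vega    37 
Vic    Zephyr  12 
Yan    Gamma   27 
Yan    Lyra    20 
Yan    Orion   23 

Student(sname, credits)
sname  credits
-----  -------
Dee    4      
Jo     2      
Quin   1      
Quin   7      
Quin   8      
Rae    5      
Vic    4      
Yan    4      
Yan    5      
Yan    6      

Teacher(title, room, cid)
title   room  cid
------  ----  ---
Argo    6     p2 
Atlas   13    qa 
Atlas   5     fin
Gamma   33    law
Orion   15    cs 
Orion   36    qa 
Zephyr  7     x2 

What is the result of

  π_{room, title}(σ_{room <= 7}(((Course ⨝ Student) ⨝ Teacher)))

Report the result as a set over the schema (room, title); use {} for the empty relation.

{(5, Atlas), (6, Argo), (7, Zephyr)}

Joining Course and Student on sname yields {(Quin, Argo, 4, 1), (Quin, Argo, 4, 7), (Quin, Argo, 4, 8), (Quin, Atlas, 19, 1), (Quin, Atlas, 19, 7), (Quin, Atlas, 19, 8), (Quin, Vega, 4, 1), (Quin, Vega, 4, 7), (Quin, Vega, 4, 8), (Quin, Zephyr, 22, 1), (Quin, Zephyr, 22, 7), (Quin, Zephyr, 22, 8), (Rae, Argo, 17, 5), (Vic, Vega, 37, 4), (Vic, Zephyr, 12, 4), (Yan, Gamma, 27, 4), (Yan, Gamma, 27, 5), (Yan, Gamma, 27, 6), (Yan, Lyra, 20, 4), (Yan, Lyra, 20, 5), (Yan, Lyra, 20, 6), (Yan, Orion, 23, 4), (Yan, Orion, 23, 5), (Yan, Orion, 23, 6)}.
Joining (Course ⨝ Student) and Teacher on title yields {(Quin, Argo, 4, 1, 6, p2), (Quin, Argo, 4, 7, 6, p2), (Quin, Argo, 4, 8, 6, p2), (Quin, Atlas, 19, 1, 13, qa), (Quin, Atlas, 19, 1, 5, fin), (Quin, Atlas, 19, 7, 13, qa), (Quin, Atlas, 19, 7, 5, fin), (Quin, Atlas, 19, 8, 13, qa), (Quin, Atlas, 19, 8, 5, fin), (Quin, Zephyr, 22, 1, 7, x2), (Quin, Zephyr, 22, 7, 7, x2), (Quin, Zephyr, 22, 8, 7, x2), (Rae, Argo, 17, 5, 6, p2), (Vic, Zephyr, 12, 4, 7, x2), (Yan, Gamma, 27, 4, 33, law), (Yan, Gamma, 27, 5, 33, law), (Yan, Gamma, 27, 6, 33, law), (Yan, Orion, 23, 4, 15, cs), (Yan, Orion, 23, 4, 36, qa), (Yan, Orion, 23, 5, 15, cs), (Yan, Orion, 23, 5, 36, qa), (Yan, Orion, 23, 6, 15, cs), (Yan, Orion, 23, 6, 36, qa)}.
Filtering on room <= 7 leaves {(Quin, Argo, 4, 1, 6, p2), (Quin, Argo, 4, 7, 6, p2), (Quin, Argo, 4, 8, 6, p2), (Quin, Atlas, 19, 1, 5, fin), (Quin, Atlas, 19, 7, 5, fin), (Quin, Atlas, 19, 8, 5, fin), (Quin, Zephyr, 22, 1, 7, x2), (Quin, Zephyr, 22, 7, 7, x2), (Quin, Zephyr, 22, 8, 7, x2), (Rae, Argo, 17, 5, 6, p2), (Vic, Zephyr, 12, 4, 7, x2)}.
π_{room, title} gives {(5, Atlas), (6, Argo), (7, Zephyr)} (8 duplicate(s) eliminated).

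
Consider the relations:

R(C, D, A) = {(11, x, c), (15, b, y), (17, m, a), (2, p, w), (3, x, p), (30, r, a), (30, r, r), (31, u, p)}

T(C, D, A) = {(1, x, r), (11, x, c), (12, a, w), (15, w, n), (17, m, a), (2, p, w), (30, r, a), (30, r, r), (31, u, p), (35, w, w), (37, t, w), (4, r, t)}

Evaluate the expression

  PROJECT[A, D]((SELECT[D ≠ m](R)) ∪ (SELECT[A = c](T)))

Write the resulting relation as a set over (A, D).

{(a, r), (c, x), (p, u), (p, x), (r, r), (w, p), (y, b)}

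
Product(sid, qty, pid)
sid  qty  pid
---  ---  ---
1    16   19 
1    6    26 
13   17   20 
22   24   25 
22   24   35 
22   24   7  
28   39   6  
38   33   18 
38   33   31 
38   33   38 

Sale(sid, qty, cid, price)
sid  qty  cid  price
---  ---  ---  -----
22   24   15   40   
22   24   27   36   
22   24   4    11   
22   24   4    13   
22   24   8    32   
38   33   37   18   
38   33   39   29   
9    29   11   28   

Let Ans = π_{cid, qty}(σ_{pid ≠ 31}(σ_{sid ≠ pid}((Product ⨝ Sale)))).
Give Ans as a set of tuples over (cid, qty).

{(15, 24), (27, 24), (37, 33), (39, 33), (4, 24), (8, 24)}

Natural join on sid, qty: {(22, 24, 25, 15, 40), (22, 24, 25, 27, 36), (22, 24, 25, 4, 11), (22, 24, 25, 4, 13), (22, 24, 25, 8, 32), (22, 24, 35, 15, 40), (22, 24, 35, 27, 36), (22, 24, 35, 4, 11), (22, 24, 35, 4, 13), (22, 24, 35, 8, 32), (22, 24, 7, 15, 40), (22, 24, 7, 27, 36), (22, 24, 7, 4, 11), (22, 24, 7, 4, 13), (22, 24, 7, 8, 32), (38, 33, 18, 37, 18), (38, 33, 18, 39, 29), (38, 33, 31, 37, 18), (38, 33, 31, 39, 29), (38, 33, 38, 37, 18), (38, 33, 38, 39, 29)}
Apply σ_{sid ≠ pid}; surviving tuples: {(22, 24, 25, 15, 40), (22, 24, 25, 27, 36), (22, 24, 25, 4, 11), (22, 24, 25, 4, 13), (22, 24, 25, 8, 32), (22, 24, 35, 15, 40), (22, 24, 35, 27, 36), (22, 24, 35, 4, 11), (22, 24, 35, 4, 13), (22, 24, 35, 8, 32), (22, 24, 7, 15, 40), (22, 24, 7, 27, 36), (22, 24, 7, 4, 11), (22, 24, 7, 4, 13), (22, 24, 7, 8, 32), (38, 33, 18, 37, 18), (38, 33, 18, 39, 29), (38, 33, 31, 37, 18), (38, 33, 31, 39, 29)}
Apply σ_{pid ≠ 31}; surviving tuples: {(22, 24, 25, 15, 40), (22, 24, 25, 27, 36), (22, 24, 25, 4, 11), (22, 24, 25, 4, 13), (22, 24, 25, 8, 32), (22, 24, 35, 15, 40), (22, 24, 35, 27, 36), (22, 24, 35, 4, 11), (22, 24, 35, 4, 13), (22, 24, 35, 8, 32), (22, 24, 7, 15, 40), (22, 24, 7, 27, 36), (22, 24, 7, 4, 11), (22, 24, 7, 4, 13), (22, 24, 7, 8, 32), (38, 33, 18, 37, 18), (38, 33, 18, 39, 29)}
Projecting to cid, qty (11 duplicate(s) eliminated): {(15, 24), (27, 24), (37, 33), (39, 33), (4, 24), (8, 24)}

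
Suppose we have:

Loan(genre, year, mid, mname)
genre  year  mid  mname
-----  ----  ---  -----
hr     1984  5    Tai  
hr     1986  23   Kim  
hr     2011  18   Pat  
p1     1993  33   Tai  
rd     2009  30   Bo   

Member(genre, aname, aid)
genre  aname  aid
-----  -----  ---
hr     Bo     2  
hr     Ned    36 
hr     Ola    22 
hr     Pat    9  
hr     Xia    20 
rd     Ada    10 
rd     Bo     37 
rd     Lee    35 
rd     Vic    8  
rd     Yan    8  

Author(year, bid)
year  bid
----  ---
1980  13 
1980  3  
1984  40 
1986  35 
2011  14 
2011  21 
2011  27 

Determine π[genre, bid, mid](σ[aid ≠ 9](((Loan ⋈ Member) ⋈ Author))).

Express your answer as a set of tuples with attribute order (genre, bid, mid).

{(hr, 14, 18), (hr, 21, 18), (hr, 27, 18), (hr, 35, 23), (hr, 40, 5)}

Joining Loan and Member on genre yields {(hr, 1984, 5, Tai, Bo, 2), (hr, 1984, 5, Tai, Ned, 36), (hr, 1984, 5, Tai, Ola, 22), (hr, 1984, 5, Tai, Pat, 9), (hr, 1984, 5, Tai, Xia, 20), (hr, 1986, 23, Kim, Bo, 2), (hr, 1986, 23, Kim, Ned, 36), (hr, 1986, 23, Kim, Ola, 22), (hr, 1986, 23, Kim, Pat, 9), (hr, 1986, 23, Kim, Xia, 20), (hr, 2011, 18, Pat, Bo, 2), (hr, 2011, 18, Pat, Ned, 36), (hr, 2011, 18, Pat, Ola, 22), (hr, 2011, 18, Pat, Pat, 9), (hr, 2011, 18, Pat, Xia, 20), (rd, 2009, 30, Bo, Ada, 10), (rd, 2009, 30, Bo, Bo, 37), (rd, 2009, 30, Bo, Lee, 35), (rd, 2009, 30, Bo, Vic, 8), (rd, 2009, 30, Bo, Yan, 8)}.
Joining (Loan ⋈ Member) and Author on year yields {(hr, 1984, 5, Tai, Bo, 2, 40), (hr, 1984, 5, Tai, Ned, 36, 40), (hr, 1984, 5, Tai, Ola, 22, 40), (hr, 1984, 5, Tai, Pat, 9, 40), (hr, 1984, 5, Tai, Xia, 20, 40), (hr, 1986, 23, Kim, Bo, 2, 35), (hr, 1986, 23, Kim, Ned, 36, 35), (hr, 1986, 23, Kim, Ola, 22, 35), (hr, 1986, 23, Kim, Pat, 9, 35), (hr, 1986, 23, Kim, Xia, 20, 35), (hr, 2011, 18, Pat, Bo, 2, 14), (hr, 2011, 18, Pat, Bo, 2, 21), (hr, 2011, 18, Pat, Bo, 2, 27), (hr, 2011, 18, Pat, Ned, 36, 14), (hr, 2011, 18, Pat, Ned, 36, 21), (hr, 2011, 18, Pat, Ned, 36, 27), (hr, 2011, 18, Pat, Ola, 22, 14), (hr, 2011, 18, Pat, Ola, 22, 21), (hr, 2011, 18, Pat, Ola, 22, 27), (hr, 2011, 18, Pat, Pat, 9, 14), (hr, 2011, 18, Pat, Pat, 9, 21), (hr, 2011, 18, Pat, Pat, 9, 27), (hr, 2011, 18, Pat, Xia, 20, 14), (hr, 2011, 18, Pat, Xia, 20, 21), (hr, 2011, 18, Pat, Xia, 20, 27)}.
Apply σ_{aid ≠ 9}; surviving tuples: {(hr, 1984, 5, Tai, Bo, 2, 40), (hr, 1984, 5, Tai, Ned, 36, 40), (hr, 1984, 5, Tai, Ola, 22, 40), (hr, 1984, 5, Tai, Xia, 20, 40), (hr, 1986, 23, Kim, Bo, 2, 35), (hr, 1986, 23, Kim, Ned, 36, 35), (hr, 1986, 23, Kim, Ola, 22, 35), (hr, 1986, 23, Kim, Xia, 20, 35), (hr, 2011, 18, Pat, Bo, 2, 14), (hr, 2011, 18, Pat, Bo, 2, 21), (hr, 2011, 18, Pat, Bo, 2, 27), (hr, 2011, 18, Pat, Ned, 36, 14), (hr, 2011, 18, Pat, Ned, 36, 21), (hr, 2011, 18, Pat, Ned, 36, 27), (hr, 2011, 18, Pat, Ola, 22, 14), (hr, 2011, 18, Pat, Ola, 22, 21), (hr, 2011, 18, Pat, Ola, 22, 27), (hr, 2011, 18, Pat, Xia, 20, 14), (hr, 2011, 18, Pat, Xia, 20, 21), (hr, 2011, 18, Pat, Xia, 20, 27)}
Projecting to genre, bid, mid (15 duplicate(s) eliminated): {(hr, 14, 18), (hr, 21, 18), (hr, 27, 18), (hr, 35, 23), (hr, 40, 5)}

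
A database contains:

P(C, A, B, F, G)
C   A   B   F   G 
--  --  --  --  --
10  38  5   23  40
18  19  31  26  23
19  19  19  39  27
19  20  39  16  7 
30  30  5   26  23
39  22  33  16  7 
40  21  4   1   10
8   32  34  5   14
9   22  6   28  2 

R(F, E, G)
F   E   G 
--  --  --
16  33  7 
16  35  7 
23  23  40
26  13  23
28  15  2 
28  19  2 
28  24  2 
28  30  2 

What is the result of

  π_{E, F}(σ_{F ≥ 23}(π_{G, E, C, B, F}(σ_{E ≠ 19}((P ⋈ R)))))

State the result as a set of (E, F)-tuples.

P ⋈ R (natural join on F, G): {(10, 38, 5, 23, 40, 23), (18, 19, 31, 26, 23, 13), (19, 20, 39, 16, 7, 33), (19, 20, 39, 16, 7, 35), (30, 30, 5, 26, 23, 13), (39, 22, 33, 16, 7, 33), (39, 22, 33, 16, 7, 35), (9, 22, 6, 28, 2, 15), (9, 22, 6, 28, 2, 19), (9, 22, 6, 28, 2, 24), (9, 22, 6, 28, 2, 30)}
Filtering on E ≠ 19 leaves {(10, 38, 5, 23, 40, 23), (18, 19, 31, 26, 23, 13), (19, 20, 39, 16, 7, 33), (19, 20, 39, 16, 7, 35), (30, 30, 5, 26, 23, 13), (39, 22, 33, 16, 7, 33), (39, 22, 33, 16, 7, 35), (9, 22, 6, 28, 2, 15), (9, 22, 6, 28, 2, 24), (9, 22, 6, 28, 2, 30)}.
Projecting to G, E, C, B, F: {(2, 15, 9, 6, 28), (2, 24, 9, 6, 28), (2, 30, 9, 6, 28), (23, 13, 18, 31, 26), (23, 13, 30, 5, 26), (40, 23, 10, 5, 23), (7, 33, 19, 39, 16), (7, 33, 39, 33, 16), (7, 35, 19, 39, 16), (7, 35, 39, 33, 16)}
Filtering on F ≥ 23 leaves {(2, 15, 9, 6, 28), (2, 24, 9, 6, 28), (2, 30, 9, 6, 28), (23, 13, 18, 31, 26), (23, 13, 30, 5, 26), (40, 23, 10, 5, 23)}.
Projecting to E, F (1 duplicate(s) eliminated): {(13, 26), (15, 28), (23, 23), (24, 28), (30, 28)}

{(13, 26), (15, 28), (23, 23), (24, 28), (30, 28)}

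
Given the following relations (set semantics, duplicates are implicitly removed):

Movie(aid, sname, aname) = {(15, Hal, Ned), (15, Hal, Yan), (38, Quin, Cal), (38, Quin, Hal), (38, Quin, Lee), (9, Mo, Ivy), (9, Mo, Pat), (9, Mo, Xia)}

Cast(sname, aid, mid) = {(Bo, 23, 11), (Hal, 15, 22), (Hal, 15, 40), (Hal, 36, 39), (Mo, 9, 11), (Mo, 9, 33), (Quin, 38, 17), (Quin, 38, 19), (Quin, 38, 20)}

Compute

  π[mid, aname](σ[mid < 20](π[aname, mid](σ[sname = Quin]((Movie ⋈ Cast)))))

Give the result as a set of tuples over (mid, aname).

{(17, Cal), (17, Hal), (17, Lee), (19, Cal), (19, Hal), (19, Lee)}

Joining Movie and Cast on aid, sname yields {(15, Hal, Ned, 22), (15, Hal, Ned, 40), (15, Hal, Yan, 22), (15, Hal, Yan, 40), (38, Quin, Cal, 17), (38, Quin, Cal, 19), (38, Quin, Cal, 20), (38, Quin, Hal, 17), (38, Quin, Hal, 19), (38, Quin, Hal, 20), (38, Quin, Lee, 17), (38, Quin, Lee, 19), (38, Quin, Lee, 20), (9, Mo, Ivy, 11), (9, Mo, Ivy, 33), (9, Mo, Pat, 11), (9, Mo, Pat, 33), (9, Mo, Xia, 11), (9, Mo, Xia, 33)}.
Apply σ_{sname = Quin}; surviving tuples: {(38, Quin, Cal, 17), (38, Quin, Cal, 19), (38, Quin, Cal, 20), (38, Quin, Hal, 17), (38, Quin, Hal, 19), (38, Quin, Hal, 20), (38, Quin, Lee, 17), (38, Quin, Lee, 19), (38, Quin, Lee, 20)}
π_{aname, mid} gives {(Cal, 17), (Cal, 19), (Cal, 20), (Hal, 17), (Hal, 19), (Hal, 20), (Lee, 17), (Lee, 19), (Lee, 20)}.
Apply σ_{mid < 20}; surviving tuples: {(Cal, 17), (Cal, 19), (Hal, 17), (Hal, 19), (Lee, 17), (Lee, 19)}
π_{mid, aname} gives {(17, Cal), (17, Hal), (17, Lee), (19, Cal), (19, Hal), (19, Lee)}.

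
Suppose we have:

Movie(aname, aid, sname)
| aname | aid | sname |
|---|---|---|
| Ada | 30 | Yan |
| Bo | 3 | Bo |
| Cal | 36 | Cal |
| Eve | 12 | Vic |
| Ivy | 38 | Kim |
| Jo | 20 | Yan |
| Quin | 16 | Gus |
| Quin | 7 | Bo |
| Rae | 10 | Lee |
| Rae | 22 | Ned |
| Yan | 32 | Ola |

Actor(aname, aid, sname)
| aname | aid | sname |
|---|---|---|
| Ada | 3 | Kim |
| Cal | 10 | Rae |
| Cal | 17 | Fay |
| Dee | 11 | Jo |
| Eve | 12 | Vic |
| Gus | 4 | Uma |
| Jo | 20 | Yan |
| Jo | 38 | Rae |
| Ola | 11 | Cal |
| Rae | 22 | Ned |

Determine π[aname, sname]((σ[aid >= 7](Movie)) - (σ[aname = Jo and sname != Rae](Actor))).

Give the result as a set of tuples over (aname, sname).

{(Ada, Yan), (Cal, Cal), (Eve, Vic), (Ivy, Kim), (Quin, Bo), (Quin, Gus), (Rae, Lee), (Rae, Ned), (Yan, Ola)}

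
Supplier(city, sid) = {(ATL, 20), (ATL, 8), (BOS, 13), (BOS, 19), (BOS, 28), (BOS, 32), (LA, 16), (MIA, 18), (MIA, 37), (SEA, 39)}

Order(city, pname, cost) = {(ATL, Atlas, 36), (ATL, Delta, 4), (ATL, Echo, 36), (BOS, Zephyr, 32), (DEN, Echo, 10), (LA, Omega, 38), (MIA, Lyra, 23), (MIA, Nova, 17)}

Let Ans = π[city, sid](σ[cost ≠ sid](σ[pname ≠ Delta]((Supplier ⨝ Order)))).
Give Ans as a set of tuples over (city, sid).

{(ATL, 20), (ATL, 8), (BOS, 13), (BOS, 19), (BOS, 28), (LA, 16), (MIA, 18), (MIA, 37)}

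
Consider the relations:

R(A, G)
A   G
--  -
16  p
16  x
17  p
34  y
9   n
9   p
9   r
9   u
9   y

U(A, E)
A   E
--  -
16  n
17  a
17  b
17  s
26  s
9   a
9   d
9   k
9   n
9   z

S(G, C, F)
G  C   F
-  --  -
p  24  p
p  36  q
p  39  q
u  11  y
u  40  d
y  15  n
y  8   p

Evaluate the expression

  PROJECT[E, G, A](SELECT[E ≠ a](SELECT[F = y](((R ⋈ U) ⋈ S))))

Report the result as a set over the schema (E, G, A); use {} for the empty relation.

Natural join on A: {(16, p, n), (16, x, n), (17, p, a), (17, p, b), (17, p, s), (9, n, a), (9, n, d), (9, n, k), (9, n, n), (9, n, z), (9, p, a), (9, p, d), (9, p, k), (9, p, n), (9, p, z), (9, r, a), (9, r, d), (9, r, k), (9, r, n), (9, r, z), (9, u, a), (9, u, d), (9, u, k), (9, u, n), (9, u, z), (9, y, a), (9, y, d), (9, y, k), (9, y, n), (9, y, z)}
Natural join on G: {(16, p, n, 24, p), (16, p, n, 36, q), (16, p, n, 39, q), (17, p, a, 24, p), (17, p, a, 36, q), (17, p, a, 39, q), (17, p, b, 24, p), (17, p, b, 36, q), (17, p, b, 39, q), (17, p, s, 24, p), (17, p, s, 36, q), (17, p, s, 39, q), (9, p, a, 24, p), (9, p, a, 36, q), (9, p, a, 39, q), (9, p, d, 24, p), (9, p, d, 36, q), (9, p, d, 39, q), (9, p, k, 24, p), (9, p, k, 36, q), (9, p, k, 39, q), (9, p, n, 24, p), (9, p, n, 36, q), (9, p, n, 39, q), (9, p, z, 24, p), (9, p, z, 36, q), (9, p, z, 39, q), (9, u, a, 11, y), (9, u, a, 40, d), (9, u, d, 11, y), (9, u, d, 40, d), (9, u, k, 11, y), (9, u, k, 40, d), (9, u, n, 11, y), (9, u, n, 40, d), (9, u, z, 11, y), (9, u, z, 40, d), (9, y, a, 15, n), (9, y, a, 8, p), (9, y, d, 15, n), (9, y, d, 8, p), (9, y, k, 15, n), (9, y, k, 8, p), (9, y, n, 15, n), (9, y, n, 8, p), (9, y, z, 15, n), (9, y, z, 8, p)}
Filtering on F = y leaves {(9, u, a, 11, y), (9, u, d, 11, y), (9, u, k, 11, y), (9, u, n, 11, y), (9, u, z, 11, y)}.
Filtering on E ≠ a leaves {(9, u, d, 11, y), (9, u, k, 11, y), (9, u, n, 11, y), (9, u, z, 11, y)}.
π[E, G, A]: project onto (E, G, A) → {(d, u, 9), (k, u, 9), (n, u, 9), (z, u, 9)}

{(d, u, 9), (k, u, 9), (n, u, 9), (z, u, 9)}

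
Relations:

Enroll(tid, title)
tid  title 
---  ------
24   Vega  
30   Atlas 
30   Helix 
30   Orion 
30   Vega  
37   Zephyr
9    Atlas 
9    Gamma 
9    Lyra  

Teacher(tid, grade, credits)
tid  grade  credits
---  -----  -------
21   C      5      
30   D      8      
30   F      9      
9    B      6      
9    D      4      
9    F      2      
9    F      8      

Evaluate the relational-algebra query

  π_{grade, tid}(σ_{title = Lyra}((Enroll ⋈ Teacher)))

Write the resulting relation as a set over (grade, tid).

{(B, 9), (D, 9), (F, 9)}

Enroll ⋈ Teacher (natural join on tid): {(30, Atlas, D, 8), (30, Atlas, F, 9), (30, Helix, D, 8), (30, Helix, F, 9), (30, Orion, D, 8), (30, Orion, F, 9), (30, Vega, D, 8), (30, Vega, F, 9), (9, Atlas, B, 6), (9, Atlas, D, 4), (9, Atlas, F, 2), (9, Atlas, F, 8), (9, Gamma, B, 6), (9, Gamma, D, 4), (9, Gamma, F, 2), (9, Gamma, F, 8), (9, Lyra, B, 6), (9, Lyra, D, 4), (9, Lyra, F, 2), (9, Lyra, F, 8)}
Apply σ_{title = Lyra}; surviving tuples: {(9, Lyra, B, 6), (9, Lyra, D, 4), (9, Lyra, F, 2), (9, Lyra, F, 8)}
π[grade, tid]: project onto (grade, tid) (1 duplicate(s) eliminated) → {(B, 9), (D, 9), (F, 9)}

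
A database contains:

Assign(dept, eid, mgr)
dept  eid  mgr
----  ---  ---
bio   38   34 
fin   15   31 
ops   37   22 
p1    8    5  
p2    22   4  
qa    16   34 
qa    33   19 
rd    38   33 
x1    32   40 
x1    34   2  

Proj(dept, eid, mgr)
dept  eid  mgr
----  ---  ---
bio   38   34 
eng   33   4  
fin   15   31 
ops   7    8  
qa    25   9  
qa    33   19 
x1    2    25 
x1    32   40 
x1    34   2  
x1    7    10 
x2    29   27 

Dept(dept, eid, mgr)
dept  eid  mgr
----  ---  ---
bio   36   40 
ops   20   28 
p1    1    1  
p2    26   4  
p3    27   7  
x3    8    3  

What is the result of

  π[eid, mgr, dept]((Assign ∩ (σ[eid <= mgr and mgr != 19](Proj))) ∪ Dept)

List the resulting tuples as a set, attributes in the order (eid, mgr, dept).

{(1, 1, p1), (15, 31, fin), (20, 28, ops), (26, 4, p2), (27, 7, p3), (32, 40, x1), (36, 40, bio), (8, 3, x3)}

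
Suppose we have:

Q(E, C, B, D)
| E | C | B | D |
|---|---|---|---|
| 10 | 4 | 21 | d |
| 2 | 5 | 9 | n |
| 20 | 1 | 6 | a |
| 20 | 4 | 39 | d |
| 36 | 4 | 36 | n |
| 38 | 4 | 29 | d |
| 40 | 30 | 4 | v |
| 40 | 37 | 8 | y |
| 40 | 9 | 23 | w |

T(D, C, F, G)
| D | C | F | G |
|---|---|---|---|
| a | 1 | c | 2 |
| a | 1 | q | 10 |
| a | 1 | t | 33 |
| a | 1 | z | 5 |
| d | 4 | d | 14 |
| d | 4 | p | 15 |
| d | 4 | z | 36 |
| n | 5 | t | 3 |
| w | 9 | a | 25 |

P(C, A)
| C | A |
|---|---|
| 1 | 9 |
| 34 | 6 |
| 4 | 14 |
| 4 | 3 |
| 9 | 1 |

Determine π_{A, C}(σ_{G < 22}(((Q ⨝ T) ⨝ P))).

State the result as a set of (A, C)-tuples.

Q ⋈ T (natural join on C, D): {(10, 4, 21, d, d, 14), (10, 4, 21, d, p, 15), (10, 4, 21, d, z, 36), (2, 5, 9, n, t, 3), (20, 1, 6, a, c, 2), (20, 1, 6, a, q, 10), (20, 1, 6, a, t, 33), (20, 1, 6, a, z, 5), (20, 4, 39, d, d, 14), (20, 4, 39, d, p, 15), (20, 4, 39, d, z, 36), (38, 4, 29, d, d, 14), (38, 4, 29, d, p, 15), (38, 4, 29, d, z, 36), (40, 9, 23, w, a, 25)}
(Q ⨝ T) ⋈ P (natural join on C): {(10, 4, 21, d, d, 14, 14), (10, 4, 21, d, d, 14, 3), (10, 4, 21, d, p, 15, 14), (10, 4, 21, d, p, 15, 3), (10, 4, 21, d, z, 36, 14), (10, 4, 21, d, z, 36, 3), (20, 1, 6, a, c, 2, 9), (20, 1, 6, a, q, 10, 9), (20, 1, 6, a, t, 33, 9), (20, 1, 6, a, z, 5, 9), (20, 4, 39, d, d, 14, 14), (20, 4, 39, d, d, 14, 3), (20, 4, 39, d, p, 15, 14), (20, 4, 39, d, p, 15, 3), (20, 4, 39, d, z, 36, 14), (20, 4, 39, d, z, 36, 3), (38, 4, 29, d, d, 14, 14), (38, 4, 29, d, d, 14, 3), (38, 4, 29, d, p, 15, 14), (38, 4, 29, d, p, 15, 3), (38, 4, 29, d, z, 36, 14), (38, 4, 29, d, z, 36, 3), (40, 9, 23, w, a, 25, 1)}
σ[G < 22]: keep tuples satisfying G < 22 → {(10, 4, 21, d, d, 14, 14), (10, 4, 21, d, d, 14, 3), (10, 4, 21, d, p, 15, 14), (10, 4, 21, d, p, 15, 3), (20, 1, 6, a, c, 2, 9), (20, 1, 6, a, q, 10, 9), (20, 1, 6, a, z, 5, 9), (20, 4, 39, d, d, 14, 14), (20, 4, 39, d, d, 14, 3), (20, 4, 39, d, p, 15, 14), (20, 4, 39, d, p, 15, 3), (38, 4, 29, d, d, 14, 14), (38, 4, 29, d, d, 14, 3), (38, 4, 29, d, p, 15, 14), (38, 4, 29, d, p, 15, 3)}
π_{A, C} gives {(14, 4), (3, 4), (9, 1)} (12 duplicate(s) eliminated).

{(14, 4), (3, 4), (9, 1)}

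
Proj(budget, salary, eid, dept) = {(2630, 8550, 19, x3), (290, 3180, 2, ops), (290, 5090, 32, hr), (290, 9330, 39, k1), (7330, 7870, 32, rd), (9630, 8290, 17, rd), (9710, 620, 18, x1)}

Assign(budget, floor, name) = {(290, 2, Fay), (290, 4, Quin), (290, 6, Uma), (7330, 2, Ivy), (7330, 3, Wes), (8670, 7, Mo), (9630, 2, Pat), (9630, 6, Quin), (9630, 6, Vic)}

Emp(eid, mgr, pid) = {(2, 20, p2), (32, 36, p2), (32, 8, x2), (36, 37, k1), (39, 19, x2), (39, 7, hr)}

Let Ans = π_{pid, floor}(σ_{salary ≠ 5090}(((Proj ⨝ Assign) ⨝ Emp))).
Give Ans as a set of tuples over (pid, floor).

Proj ⋈ Assign (natural join on budget): {(290, 3180, 2, ops, 2, Fay), (290, 3180, 2, ops, 4, Quin), (290, 3180, 2, ops, 6, Uma), (290, 5090, 32, hr, 2, Fay), (290, 5090, 32, hr, 4, Quin), (290, 5090, 32, hr, 6, Uma), (290, 9330, 39, k1, 2, Fay), (290, 9330, 39, k1, 4, Quin), (290, 9330, 39, k1, 6, Uma), (7330, 7870, 32, rd, 2, Ivy), (7330, 7870, 32, rd, 3, Wes), (9630, 8290, 17, rd, 2, Pat), (9630, 8290, 17, rd, 6, Quin), (9630, 8290, 17, rd, 6, Vic)}
(Proj ⨝ Assign) ⋈ Emp (natural join on eid): {(290, 3180, 2, ops, 2, Fay, 20, p2), (290, 3180, 2, ops, 4, Quin, 20, p2), (290, 3180, 2, ops, 6, Uma, 20, p2), (290, 5090, 32, hr, 2, Fay, 36, p2), (290, 5090, 32, hr, 2, Fay, 8, x2), (290, 5090, 32, hr, 4, Quin, 36, p2), (290, 5090, 32, hr, 4, Quin, 8, x2), (290, 5090, 32, hr, 6, Uma, 36, p2), (290, 5090, 32, hr, 6, Uma, 8, x2), (290, 9330, 39, k1, 2, Fay, 19, x2), (290, 9330, 39, k1, 2, Fay, 7, hr), (290, 9330, 39, k1, 4, Quin, 19, x2), (290, 9330, 39, k1, 4, Quin, 7, hr), (290, 9330, 39, k1, 6, Uma, 19, x2), (290, 9330, 39, k1, 6, Uma, 7, hr), (7330, 7870, 32, rd, 2, Ivy, 36, p2), (7330, 7870, 32, rd, 2, Ivy, 8, x2), (7330, 7870, 32, rd, 3, Wes, 36, p2), (7330, 7870, 32, rd, 3, Wes, 8, x2)}
Apply σ_{salary ≠ 5090}; surviving tuples: {(290, 3180, 2, ops, 2, Fay, 20, p2), (290, 3180, 2, ops, 4, Quin, 20, p2), (290, 3180, 2, ops, 6, Uma, 20, p2), (290, 9330, 39, k1, 2, Fay, 19, x2), (290, 9330, 39, k1, 2, Fay, 7, hr), (290, 9330, 39, k1, 4, Quin, 19, x2), (290, 9330, 39, k1, 4, Quin, 7, hr), (290, 9330, 39, k1, 6, Uma, 19, x2), (290, 9330, 39, k1, 6, Uma, 7, hr), (7330, 7870, 32, rd, 2, Ivy, 36, p2), (7330, 7870, 32, rd, 2, Ivy, 8, x2), (7330, 7870, 32, rd, 3, Wes, 36, p2), (7330, 7870, 32, rd, 3, Wes, 8, x2)}
π[pid, floor]: project onto (pid, floor) (2 duplicate(s) eliminated) → {(hr, 2), (hr, 4), (hr, 6), (p2, 2), (p2, 3), (p2, 4), (p2, 6), (x2, 2), (x2, 3), (x2, 4), (x2, 6)}

{(hr, 2), (hr, 4), (hr, 6), (p2, 2), (p2, 3), (p2, 4), (p2, 6), (x2, 2), (x2, 3), (x2, 4), (x2, 6)}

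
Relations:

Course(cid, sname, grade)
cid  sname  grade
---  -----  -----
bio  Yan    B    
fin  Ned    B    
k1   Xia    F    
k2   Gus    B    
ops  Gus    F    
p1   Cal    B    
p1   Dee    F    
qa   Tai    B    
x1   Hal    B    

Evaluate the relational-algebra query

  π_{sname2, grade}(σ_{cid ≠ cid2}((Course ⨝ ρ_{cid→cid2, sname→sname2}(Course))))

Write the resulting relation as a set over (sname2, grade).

ρ[cid→cid2, sname→sname2]: schema becomes (cid2, sname2, grade); tuples unchanged.
Course ⋈ ρ_{cid→cid2, sname→sname2}(Course) (natural join on grade): {(bio, Yan, B, bio, Yan), (bio, Yan, B, fin, Ned), (bio, Yan, B, k2, Gus), (bio, Yan, B, p1, Cal), (bio, Yan, B, qa, Tai), (bio, Yan, B, x1, Hal), (fin, Ned, B, bio, Yan), (fin, Ned, B, fin, Ned), (fin, Ned, B, k2, Gus), (fin, Ned, B, p1, Cal), (fin, Ned, B, qa, Tai), (fin, Ned, B, x1, Hal), (k1, Xia, F, k1, Xia), (k1, Xia, F, ops, Gus), (k1, Xia, F, p1, Dee), (k2, Gus, B, bio, Yan), (k2, Gus, B, fin, Ned), (k2, Gus, B, k2, Gus), (k2, Gus, B, p1, Cal), (k2, Gus, B, qa, Tai), (k2, Gus, B, x1, Hal), (ops, Gus, F, k1, Xia), (ops, Gus, F, ops, Gus), (ops, Gus, F, p1, Dee), (p1, Cal, B, bio, Yan), (p1, Cal, B, fin, Ned), (p1, Cal, B, k2, Gus), (p1, Cal, B, p1, Cal), (p1, Cal, B, qa, Tai), (p1, Cal, B, x1, Hal), (p1, Dee, F, k1, Xia), (p1, Dee, F, ops, Gus), (p1, Dee, F, p1, Dee), (qa, Tai, B, bio, Yan), (qa, Tai, B, fin, Ned), (qa, Tai, B, k2, Gus), (qa, Tai, B, p1, Cal), (qa, Tai, B, qa, Tai), (qa, Tai, B, x1, Hal), (x1, Hal, B, bio, Yan), (x1, Hal, B, fin, Ned), (x1, Hal, B, k2, Gus), (x1, Hal, B, p1, Cal), (x1, Hal, B, qa, Tai), (x1, Hal, B, x1, Hal)}
Apply σ_{cid ≠ cid2}; surviving tuples: {(bio, Yan, B, fin, Ned), (bio, Yan, B, k2, Gus), (bio, Yan, B, p1, Cal), (bio, Yan, B, qa, Tai), (bio, Yan, B, x1, Hal), (fin, Ned, B, bio, Yan), (fin, Ned, B, k2, Gus), (fin, Ned, B, p1, Cal), (fin, Ned, B, qa, Tai), (fin, Ned, B, x1, Hal), (k1, Xia, F, ops, Gus), (k1, Xia, F, p1, Dee), (k2, Gus, B, bio, Yan), (k2, Gus, B, fin, Ned), (k2, Gus, B, p1, Cal), (k2, Gus, B, qa, Tai), (k2, Gus, B, x1, Hal), (ops, Gus, F, k1, Xia), (ops, Gus, F, p1, Dee), (p1, Cal, B, bio, Yan), (p1, Cal, B, fin, Ned), (p1, Cal, B, k2, Gus), (p1, Cal, B, qa, Tai), (p1, Cal, B, x1, Hal), (p1, Dee, F, k1, Xia), (p1, Dee, F, ops, Gus), (qa, Tai, B, bio, Yan), (qa, Tai, B, fin, Ned), (qa, Tai, B, k2, Gus), (qa, Tai, B, p1, Cal), (qa, Tai, B, x1, Hal), (x1, Hal, B, bio, Yan), (x1, Hal, B, fin, Ned), (x1, Hal, B, k2, Gus), (x1, Hal, B, p1, Cal), (x1, Hal, B, qa, Tai)}
π_{sname2, grade} gives {(Cal, B), (Dee, F), (Gus, B), (Gus, F), (Hal, B), (Ned, B), (Tai, B), (Xia, F), (Yan, B)} (27 duplicate(s) eliminated).

{(Cal, B), (Dee, F), (Gus, B), (Gus, F), (Hal, B), (Ned, B), (Tai, B), (Xia, F), (Yan, B)}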